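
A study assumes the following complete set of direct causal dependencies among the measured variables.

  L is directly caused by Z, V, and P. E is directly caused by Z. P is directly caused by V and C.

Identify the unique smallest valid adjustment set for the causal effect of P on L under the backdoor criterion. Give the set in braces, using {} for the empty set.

Variables eligible for adjustment (non-descendants of P, excluding P and L): {C, E, V, Z}.
Backdoor paths from P to L:
  P1: P <- V -> L
The empty set is not sufficient: P1 (P <- V -> L) has no collider blocking it and no conditioned non-collider, so it is open.
Try {V}:
  P1: blocked at fork node V ∈ conditioning set.
{V} contains no descendant of P and blocks every backdoor path.
No other singleton works — e.g. {Z} leaves P1 open — so {V} is the unique smallest valid adjustment set.

{V}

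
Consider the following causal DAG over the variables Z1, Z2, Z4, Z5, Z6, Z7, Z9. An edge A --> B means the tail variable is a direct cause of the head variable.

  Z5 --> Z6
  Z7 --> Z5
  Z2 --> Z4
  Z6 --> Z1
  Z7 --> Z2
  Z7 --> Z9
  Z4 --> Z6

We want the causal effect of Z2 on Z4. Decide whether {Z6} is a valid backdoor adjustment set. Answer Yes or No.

Backdoor paths from Z2 to Z4 (paths whose first edge points into Z2):
  P1: Z2 <- Z7 -> Z5 -> Z6 <- Z4
Condition 1 (no descendant of Z2 in the set): FAILS — Z6 is a descendant of Z2.
Condition 2 (every backdoor path blocked by {Z6}):
  P1: open — collider(s) Z6 are conditioned on (or have a conditioned descendant) and no non-collider on the path is in the set.
{Z6} does not satisfy the backdoor criterion.

No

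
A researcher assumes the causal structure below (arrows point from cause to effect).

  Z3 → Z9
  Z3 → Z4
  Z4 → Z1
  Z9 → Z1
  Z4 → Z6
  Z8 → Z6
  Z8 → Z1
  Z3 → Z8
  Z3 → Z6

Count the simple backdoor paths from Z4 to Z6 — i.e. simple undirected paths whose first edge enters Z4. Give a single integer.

3

A backdoor path from Z4 to Z6 is any simple undirected path whose first edge points into Z4 (i.e. leaves Z4 via a parent).
Parents of Z4: {Z3}.
Enumerating:
  P1: Z4 <- Z3 -> Z8 -> Z6
  P2: Z4 <- Z3 -> Z9 -> Z1 <- Z8 -> Z6
  P3: Z4 <- Z3 -> Z6
That exhausts the simple backdoor paths. Count: 3.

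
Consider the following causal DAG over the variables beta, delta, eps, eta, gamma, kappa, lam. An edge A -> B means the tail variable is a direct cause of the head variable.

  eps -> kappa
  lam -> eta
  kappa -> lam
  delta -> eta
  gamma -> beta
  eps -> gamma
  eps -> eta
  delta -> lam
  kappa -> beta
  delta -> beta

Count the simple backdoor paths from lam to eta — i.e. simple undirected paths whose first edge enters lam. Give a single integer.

7

A backdoor path from lam to eta is any simple undirected path whose first edge points into lam (i.e. leaves lam via a parent).
Parents of lam: {delta, kappa}.
Enumerating:
  P1: lam <- kappa <- eps -> gamma -> beta <- delta -> eta
  P2: lam <- kappa <- eps -> eta
  P3: lam <- kappa -> beta <- delta -> eta
  P4: lam <- kappa -> beta <- gamma <- eps -> eta
  P5: lam <- delta -> eta
  P6: lam <- delta -> beta <- kappa <- eps -> eta
  P7: lam <- delta -> beta <- gamma <- eps -> eta
That exhausts the simple backdoor paths. Count: 7.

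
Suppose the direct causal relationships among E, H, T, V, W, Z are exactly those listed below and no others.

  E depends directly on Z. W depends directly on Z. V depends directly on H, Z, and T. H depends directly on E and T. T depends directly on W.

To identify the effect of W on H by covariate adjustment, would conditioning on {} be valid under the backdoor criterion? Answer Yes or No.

Backdoor paths from W to H (paths whose first edge points into W):
  P1: W <- Z -> E -> H
  P2: W <- Z -> V <- T -> H
  P3: W <- Z -> V <- H
Condition 1 (no descendant of W in the set): holds — descendants of W are {H, T, V}; none are in {}.
Condition 2 (every backdoor path blocked by {}):
  P1: open — no interior node is in the conditioning set.
  P2: blocked at collider V (neither it nor any descendant is in the conditioning set).
  P3: blocked at collider V (neither it nor any descendant is in the conditioning set).
{} does not satisfy the backdoor criterion.

No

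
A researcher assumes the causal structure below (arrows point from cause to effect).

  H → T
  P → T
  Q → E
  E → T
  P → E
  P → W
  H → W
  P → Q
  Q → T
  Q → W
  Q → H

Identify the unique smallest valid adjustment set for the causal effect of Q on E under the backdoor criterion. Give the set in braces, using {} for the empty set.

Variables eligible for adjustment (non-descendants of Q, excluding Q and E): {P}.
Backdoor paths from Q to E:
  P1: Q <- P -> E
  P2: Q <- P -> T <- E
  P3: Q <- P -> W <- H -> T <- E
The empty set is not sufficient: P1 (Q <- P -> E) has no collider blocking it and no conditioned non-collider, so it is open.
Try {P}:
  P1: blocked at fork node P ∈ conditioning set.
  P2: blocked at fork node P ∈ conditioning set.
  P3: blocked at fork node P ∈ conditioning set.
{P} contains no descendant of Q and blocks every backdoor path.
{P} is the unique smallest valid adjustment set.

{P}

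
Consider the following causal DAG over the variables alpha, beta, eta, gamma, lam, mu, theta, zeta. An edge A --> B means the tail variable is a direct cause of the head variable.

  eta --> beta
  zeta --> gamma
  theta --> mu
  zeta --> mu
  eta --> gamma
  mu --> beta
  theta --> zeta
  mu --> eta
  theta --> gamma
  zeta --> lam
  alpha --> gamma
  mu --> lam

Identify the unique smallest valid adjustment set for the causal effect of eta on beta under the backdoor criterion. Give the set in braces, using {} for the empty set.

Variables eligible for adjustment (non-descendants of eta, excluding eta and beta): {alpha, lam, mu, theta, zeta}.
Backdoor paths from eta to beta:
  P1: eta <- mu -> beta
The empty set is not sufficient: P1 (eta <- mu -> beta) has no collider blocking it and no conditioned non-collider, so it is open.
Try {mu}:
  P1: blocked at fork node mu ∈ conditioning set.
{mu} contains no descendant of eta and blocks every backdoor path.
No other singleton works — e.g. {theta} leaves P1 open — so {mu} is the unique smallest valid adjustment set.

{mu}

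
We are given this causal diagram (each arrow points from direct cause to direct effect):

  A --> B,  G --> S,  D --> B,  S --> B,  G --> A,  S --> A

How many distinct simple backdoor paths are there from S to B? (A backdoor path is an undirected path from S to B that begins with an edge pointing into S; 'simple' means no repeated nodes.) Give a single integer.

1

A backdoor path from S to B is any simple undirected path whose first edge points into S (i.e. leaves S via a parent).
Parents of S: {G}.
Enumerating:
  P1: S <- G -> A -> B
That exhausts the simple backdoor paths. Count: 1.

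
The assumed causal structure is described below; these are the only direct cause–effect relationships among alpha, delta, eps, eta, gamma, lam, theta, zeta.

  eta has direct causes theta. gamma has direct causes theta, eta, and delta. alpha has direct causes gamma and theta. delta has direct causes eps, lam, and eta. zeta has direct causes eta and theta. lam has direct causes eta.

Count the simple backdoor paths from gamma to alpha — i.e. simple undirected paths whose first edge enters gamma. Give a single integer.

A backdoor path from gamma to alpha is any simple undirected path whose first edge points into gamma (i.e. leaves gamma via a parent).
Parents of gamma: {delta, eta, theta}.
Enumerating:
  P1: gamma <- theta -> alpha
  P2: gamma <- eta <- theta -> alpha
  P3: gamma <- eta -> zeta <- theta -> alpha
  P4: gamma <- delta <- eta <- theta -> alpha
  P5: gamma <- delta <- eta -> zeta <- theta -> alpha
  P6: gamma <- delta <- lam <- eta <- theta -> alpha
  P7: gamma <- delta <- lam <- eta -> zeta <- theta -> alpha
That exhausts the simple backdoor paths. Count: 7.

7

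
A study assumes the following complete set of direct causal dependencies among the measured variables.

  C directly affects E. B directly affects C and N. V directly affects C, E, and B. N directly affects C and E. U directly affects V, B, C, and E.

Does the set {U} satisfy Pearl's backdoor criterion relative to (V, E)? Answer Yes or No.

Backdoor paths from V to E (paths whose first edge points into V):
  P1: V <- U -> B -> N -> C -> E
  P2: V <- U -> B -> N -> E
  P3: V <- U -> B -> C <- N -> E
  P4: V <- U -> B -> C -> E
  P5: V <- U -> C <- B -> N -> E
  P6: V <- U -> C <- N -> E
  P7: V <- U -> C -> E
  P8: V <- U -> E
Condition 1 (no descendant of V in the set): holds — descendants of V are {B, C, E, N}; none are in {U}.
Condition 2 (every backdoor path blocked by {U}):
  P1: blocked at fork node U ∈ conditioning set.
  P2: blocked at fork node U ∈ conditioning set.
  P3: blocked at fork node U ∈ conditioning set.
  P4: blocked at fork node U ∈ conditioning set.
  P5: blocked at fork node U ∈ conditioning set.
  P6: blocked at fork node U ∈ conditioning set.
  P7: blocked at fork node U ∈ conditioning set.
  P8: blocked at fork node U ∈ conditioning set.
{U} satisfies the backdoor criterion.

Yes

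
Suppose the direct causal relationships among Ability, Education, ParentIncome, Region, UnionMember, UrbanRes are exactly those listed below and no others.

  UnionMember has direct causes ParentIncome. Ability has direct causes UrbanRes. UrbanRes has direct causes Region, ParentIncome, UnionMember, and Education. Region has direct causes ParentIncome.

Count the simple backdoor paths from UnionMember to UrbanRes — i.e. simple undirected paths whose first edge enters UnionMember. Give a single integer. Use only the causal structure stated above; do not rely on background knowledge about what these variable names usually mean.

2

A backdoor path from UnionMember to UrbanRes is any simple undirected path whose first edge points into UnionMember (i.e. leaves UnionMember via a parent).
Parents of UnionMember: {ParentIncome}.
Enumerating:
  P1: UnionMember <- ParentIncome -> Region -> UrbanRes
  P2: UnionMember <- ParentIncome -> UrbanRes
That exhausts the simple backdoor paths. Count: 2.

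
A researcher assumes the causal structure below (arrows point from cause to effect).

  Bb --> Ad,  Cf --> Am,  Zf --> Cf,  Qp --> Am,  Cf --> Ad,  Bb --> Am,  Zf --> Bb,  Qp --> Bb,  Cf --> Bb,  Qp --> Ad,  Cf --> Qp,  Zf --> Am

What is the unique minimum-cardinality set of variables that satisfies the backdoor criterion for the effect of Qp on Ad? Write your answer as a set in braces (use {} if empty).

Variables eligible for adjustment (non-descendants of Qp, excluding Qp and Ad): {Cf, Zf}.
Backdoor paths from Qp to Ad:
  P1: Qp <- Cf <- Zf -> Bb -> Ad
  P2: Qp <- Cf <- Zf -> Am <- Bb -> Ad
  P3: Qp <- Cf -> Bb -> Ad
  P4: Qp <- Cf -> Ad
  P5: Qp <- Cf -> Am <- Zf -> Bb -> Ad
  P6: Qp <- Cf -> Am <- Bb -> Ad
The empty set is not sufficient: P1 (Qp <- Cf <- Zf -> Bb -> Ad) has no collider blocking it and no conditioned non-collider, so it is open.
Try {Cf}:
  P1: blocked at chain node Cf ∈ conditioning set.
  P2: blocked at chain node Cf ∈ conditioning set.
  P3: blocked at fork node Cf ∈ conditioning set.
  P4: blocked at fork node Cf ∈ conditioning set.
  P5: blocked at fork node Cf ∈ conditioning set.
  P6: blocked at fork node Cf ∈ conditioning set.
{Cf} contains no descendant of Qp and blocks every backdoor path.
No other singleton works — e.g. {Zf} leaves P3 open — so {Cf} is the unique smallest valid adjustment set.

{Cf}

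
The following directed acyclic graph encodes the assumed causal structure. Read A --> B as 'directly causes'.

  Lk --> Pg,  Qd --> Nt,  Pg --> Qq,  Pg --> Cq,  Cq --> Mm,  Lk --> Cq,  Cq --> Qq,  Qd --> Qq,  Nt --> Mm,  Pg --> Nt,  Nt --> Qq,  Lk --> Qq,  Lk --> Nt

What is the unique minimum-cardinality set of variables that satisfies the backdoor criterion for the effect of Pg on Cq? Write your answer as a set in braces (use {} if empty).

{Lk}

Variables eligible for adjustment (non-descendants of Pg, excluding Pg and Cq): {Lk, Qd}.
Backdoor paths from Pg to Cq:
  P1: Pg <- Lk -> Nt <- Qd -> Qq <- Cq
  P2: Pg <- Lk -> Nt -> Qq <- Cq
  P3: Pg <- Lk -> Nt -> Mm <- Cq
  P4: Pg <- Lk -> Cq
  P5: Pg <- Lk -> Qq <- Qd -> Nt -> Mm <- Cq
  P6: Pg <- Lk -> Qq <- Nt -> Mm <- Cq
  P7: Pg <- Lk -> Qq <- Cq
The empty set is not sufficient: P4 (Pg <- Lk -> Cq) has no collider blocking it and no conditioned non-collider, so it is open.
Try {Lk}:
  P1: blocked at fork node Lk ∈ conditioning set.
  P2: blocked at fork node Lk ∈ conditioning set.
  P3: blocked at fork node Lk ∈ conditioning set.
  P4: blocked at fork node Lk ∈ conditioning set.
  P5: blocked at fork node Lk ∈ conditioning set.
  P6: blocked at fork node Lk ∈ conditioning set.
  P7: blocked at fork node Lk ∈ conditioning set.
{Lk} contains no descendant of Pg and blocks every backdoor path.
No other singleton works — e.g. {Qd} leaves P4 open — so {Lk} is the unique smallest valid adjustment set.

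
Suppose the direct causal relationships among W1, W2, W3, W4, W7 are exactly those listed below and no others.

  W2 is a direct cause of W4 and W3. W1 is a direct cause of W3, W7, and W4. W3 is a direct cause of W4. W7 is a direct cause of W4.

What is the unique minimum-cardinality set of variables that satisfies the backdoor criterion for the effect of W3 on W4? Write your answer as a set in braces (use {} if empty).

Variables eligible for adjustment (non-descendants of W3, excluding W3 and W4): {W1, W2, W7}.
Backdoor paths from W3 to W4:
  P1: W3 <- W2 -> W4
  P2: W3 <- W1 -> W7 -> W4
  P3: W3 <- W1 -> W4
The empty set is not sufficient: P1 (W3 <- W2 -> W4) has no collider blocking it and no conditioned non-collider, so it is open.
Try {W1, W2}:
  P1: blocked at fork node W2 ∈ conditioning set.
  P2: blocked at fork node W1 ∈ conditioning set.
  P3: blocked at fork node W1 ∈ conditioning set.
{W1, W2} contains no descendant of W3 and blocks every backdoor path.
Every element of {W1, W2} is needed (dropping W1 leaves P2 open; dropping W2 leaves P1 open), so no proper subset is valid.
Among all size-2 subsets of the eligible variables, only {W1, W2} blocks every backdoor path, so it is the unique smallest valid adjustment set.

{W1, W2}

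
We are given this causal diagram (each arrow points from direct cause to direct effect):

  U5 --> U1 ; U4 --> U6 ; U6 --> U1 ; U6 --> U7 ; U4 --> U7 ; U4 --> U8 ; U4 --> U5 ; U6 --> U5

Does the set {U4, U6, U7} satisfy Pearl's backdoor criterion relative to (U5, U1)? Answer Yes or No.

Yes

Backdoor paths from U5 to U1 (paths whose first edge points into U5):
  P1: U5 <- U4 -> U6 -> U1
  P2: U5 <- U4 -> U7 <- U6 -> U1
  P3: U5 <- U6 -> U1
Condition 1 (no descendant of U5 in the set): holds — descendants of U5 are {U1}; none are in {U4, U6, U7}.
Condition 2 (every backdoor path blocked by {U4, U6, U7}):
  P1: blocked at fork node U4 ∈ conditioning set.
  P2: blocked at fork node U4 ∈ conditioning set.
  P3: blocked at fork node U6 ∈ conditioning set.
{U4, U6, U7} satisfies the backdoor criterion.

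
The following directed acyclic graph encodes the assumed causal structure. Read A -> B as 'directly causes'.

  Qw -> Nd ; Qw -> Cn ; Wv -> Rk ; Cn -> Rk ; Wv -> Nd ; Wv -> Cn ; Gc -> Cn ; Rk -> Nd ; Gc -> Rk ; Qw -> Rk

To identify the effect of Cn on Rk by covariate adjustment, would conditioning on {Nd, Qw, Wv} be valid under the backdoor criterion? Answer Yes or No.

Backdoor paths from Cn to Rk (paths whose first edge points into Cn):
  P1: Cn <- Qw -> Rk
  P2: Cn <- Qw -> Nd <- Wv -> Rk
  P3: Cn <- Qw -> Nd <- Rk
  P4: Cn <- Wv -> Rk
  P5: Cn <- Wv -> Nd <- Qw -> Rk
  P6: Cn <- Wv -> Nd <- Rk
  P7: Cn <- Gc -> Rk
Condition 1 (no descendant of Cn in the set): FAILS — Nd is a descendant of Cn.
Condition 2 (every backdoor path blocked by {Nd, Qw, Wv}):
  P1: blocked at fork node Qw ∈ conditioning set.
  P2: blocked at fork node Qw ∈ conditioning set.
  P3: blocked at fork node Qw ∈ conditioning set.
  P4: blocked at fork node Wv ∈ conditioning set.
  P5: blocked at fork node Wv ∈ conditioning set.
  P6: blocked at fork node Wv ∈ conditioning set.
  P7: open — no interior node is in the conditioning set.
{Nd, Qw, Wv} does not satisfy the backdoor criterion.

No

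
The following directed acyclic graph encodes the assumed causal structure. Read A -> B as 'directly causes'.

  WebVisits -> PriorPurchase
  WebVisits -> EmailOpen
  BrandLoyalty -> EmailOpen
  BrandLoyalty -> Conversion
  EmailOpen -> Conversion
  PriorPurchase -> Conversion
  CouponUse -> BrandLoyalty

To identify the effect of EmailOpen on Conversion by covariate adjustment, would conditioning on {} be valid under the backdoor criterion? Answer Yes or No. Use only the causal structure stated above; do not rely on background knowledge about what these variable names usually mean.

No

Backdoor paths from EmailOpen to Conversion (paths whose first edge points into EmailOpen):
  P1: EmailOpen <- WebVisits -> PriorPurchase -> Conversion
  P2: EmailOpen <- BrandLoyalty -> Conversion
Condition 1 (no descendant of EmailOpen in the set): holds — descendants of EmailOpen are {Conversion}; none are in {}.
Condition 2 (every backdoor path blocked by {}):
  P1: open — no interior node is in the conditioning set.
  P2: open — no interior node is in the conditioning set.
{} does not satisfy the backdoor criterion.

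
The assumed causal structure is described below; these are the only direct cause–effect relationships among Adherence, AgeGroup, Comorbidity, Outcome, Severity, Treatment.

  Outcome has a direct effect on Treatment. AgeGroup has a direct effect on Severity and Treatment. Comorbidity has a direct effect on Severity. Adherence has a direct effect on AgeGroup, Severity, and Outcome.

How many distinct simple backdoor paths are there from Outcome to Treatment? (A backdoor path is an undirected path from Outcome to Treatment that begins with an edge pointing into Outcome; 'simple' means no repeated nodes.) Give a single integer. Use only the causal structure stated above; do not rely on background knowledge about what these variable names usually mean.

2

A backdoor path from Outcome to Treatment is any simple undirected path whose first edge points into Outcome (i.e. leaves Outcome via a parent).
Parents of Outcome: {Adherence}.
Enumerating:
  P1: Outcome <- Adherence -> AgeGroup -> Treatment
  P2: Outcome <- Adherence -> Severity <- AgeGroup -> Treatment
That exhausts the simple backdoor paths. Count: 2.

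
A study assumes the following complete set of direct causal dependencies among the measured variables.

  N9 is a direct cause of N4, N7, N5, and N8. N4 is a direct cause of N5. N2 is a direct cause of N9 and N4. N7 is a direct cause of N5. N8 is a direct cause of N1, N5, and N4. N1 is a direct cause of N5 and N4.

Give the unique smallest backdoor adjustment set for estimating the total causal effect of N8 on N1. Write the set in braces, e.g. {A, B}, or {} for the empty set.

Variables eligible for adjustment (non-descendants of N8, excluding N8 and N1): {N2, N7, N9}.
Backdoor paths from N8 to N1:
  P1: N8 <- N9 <- N2 -> N4 <- N1
  P2: N8 <- N9 <- N2 -> N4 -> N5 <- N1
  P3: N8 <- N9 -> N7 -> N5 <- N1
  P4: N8 <- N9 -> N7 -> N5 <- N4 <- N1
  P5: N8 <- N9 -> N4 <- N1
  P6: N8 <- N9 -> N4 -> N5 <- N1
  P7: N8 <- N9 -> N5 <- N1
  P8: N8 <- N9 -> N5 <- N4 <- N1
Each backdoor path contains an unconditioned collider, so every path is already blocked with the empty conditioning set:
  P1: blocked at collider N4 (neither it nor any descendant is in the conditioning set).
  P2: blocked at collider N5 (neither it nor any descendant is in the conditioning set).
  P3: blocked at collider N5 (neither it nor any descendant is in the conditioning set).
  P4: blocked at collider N5 (neither it nor any descendant is in the conditioning set).
  P5: blocked at collider N4 (neither it nor any descendant is in the conditioning set).
  P6: blocked at collider N5 (neither it nor any descendant is in the conditioning set).
  P7: blocked at collider N5 (neither it nor any descendant is in the conditioning set).
  P8: blocked at collider N5 (neither it nor any descendant is in the conditioning set).
The empty set is therefore the unique smallest valid set.

{}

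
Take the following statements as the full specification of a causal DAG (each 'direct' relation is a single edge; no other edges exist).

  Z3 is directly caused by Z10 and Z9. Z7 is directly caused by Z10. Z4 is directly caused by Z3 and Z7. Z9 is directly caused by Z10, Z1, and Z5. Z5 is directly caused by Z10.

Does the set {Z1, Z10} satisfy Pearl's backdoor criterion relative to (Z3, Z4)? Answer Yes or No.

Backdoor paths from Z3 to Z4 (paths whose first edge points into Z3):
  P1: Z3 <- Z10 -> Z7 -> Z4
  P2: Z3 <- Z9 <- Z10 -> Z7 -> Z4
  P3: Z3 <- Z9 <- Z5 <- Z10 -> Z7 -> Z4
Condition 1 (no descendant of Z3 in the set): holds — descendants of Z3 are {Z4}; none are in {Z1, Z10}.
Condition 2 (every backdoor path blocked by {Z1, Z10}):
  P1: blocked at fork node Z10 ∈ conditioning set.
  P2: blocked at fork node Z10 ∈ conditioning set.
  P3: blocked at fork node Z10 ∈ conditioning set.
{Z1, Z10} satisfies the backdoor criterion.

Yes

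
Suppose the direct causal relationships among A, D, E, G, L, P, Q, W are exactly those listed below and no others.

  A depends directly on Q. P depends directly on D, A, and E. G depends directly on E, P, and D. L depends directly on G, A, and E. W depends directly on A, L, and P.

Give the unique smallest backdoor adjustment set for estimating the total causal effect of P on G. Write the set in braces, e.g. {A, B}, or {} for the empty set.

Variables eligible for adjustment (non-descendants of P, excluding P and G): {A, D, E, Q}.
Backdoor paths from P to G:
  P1: P <- E -> G
  P2: P <- E -> L <- G
  P3: P <- D -> G
  P4: P <- A -> L <- E -> G
  P5: P <- A -> L <- G
  P6: P <- A -> W <- L <- E -> G
  P7: P <- A -> W <- L <- G
The empty set is not sufficient: P1 (P <- E -> G) has no collider blocking it and no conditioned non-collider, so it is open.
Try {D, E}:
  P1: blocked at fork node E ∈ conditioning set.
  P2: blocked at fork node E ∈ conditioning set.
  P3: blocked at fork node D ∈ conditioning set.
  P4: blocked at collider L (neither it nor any descendant is in the conditioning set).
  P5: blocked at collider L (neither it nor any descendant is in the conditioning set).
  P6: blocked at collider W (neither it nor any descendant is in the conditioning set).
  P7: blocked at collider W (neither it nor any descendant is in the conditioning set).
{D, E} contains no descendant of P and blocks every backdoor path.
Every element of {D, E} is needed (dropping D leaves P3 open; dropping E leaves P1 open), so no proper subset is valid.
Among all size-2 subsets of the eligible variables, only {D, E} blocks every backdoor path, so it is the unique smallest valid adjustment set.

{D, E}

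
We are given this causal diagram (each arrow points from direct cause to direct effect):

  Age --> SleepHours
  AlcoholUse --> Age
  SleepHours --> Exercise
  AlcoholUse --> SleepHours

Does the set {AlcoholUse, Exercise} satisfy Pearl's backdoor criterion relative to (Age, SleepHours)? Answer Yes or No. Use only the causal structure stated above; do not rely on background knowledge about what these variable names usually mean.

Backdoor paths from Age to SleepHours (paths whose first edge points into Age):
  P1: Age <- AlcoholUse -> SleepHours
Condition 1 (no descendant of Age in the set): FAILS — Exercise is a descendant of Age.
Condition 2 (every backdoor path blocked by {AlcoholUse, Exercise}):
  P1: blocked at fork node AlcoholUse ∈ conditioning set.
{AlcoholUse, Exercise} does not satisfy the backdoor criterion.

No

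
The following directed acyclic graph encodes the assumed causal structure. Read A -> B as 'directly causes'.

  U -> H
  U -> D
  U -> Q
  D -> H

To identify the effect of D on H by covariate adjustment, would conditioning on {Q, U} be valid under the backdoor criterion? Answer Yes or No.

Backdoor paths from D to H (paths whose first edge points into D):
  P1: D <- U -> H
Condition 1 (no descendant of D in the set): holds — descendants of D are {H}; none are in {Q, U}.
Condition 2 (every backdoor path blocked by {Q, U}):
  P1: blocked at fork node U ∈ conditioning set.
{Q, U} satisfies the backdoor criterion.

Yes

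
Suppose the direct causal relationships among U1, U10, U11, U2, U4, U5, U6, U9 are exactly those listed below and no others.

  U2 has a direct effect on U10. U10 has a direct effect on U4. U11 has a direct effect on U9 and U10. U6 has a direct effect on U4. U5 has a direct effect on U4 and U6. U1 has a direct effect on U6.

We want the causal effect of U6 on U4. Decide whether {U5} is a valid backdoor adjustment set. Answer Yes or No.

Yes

Backdoor paths from U6 to U4 (paths whose first edge points into U6):
  P1: U6 <- U5 -> U4
Condition 1 (no descendant of U6 in the set): holds — descendants of U6 are {U4}; none are in {U5}.
Condition 2 (every backdoor path blocked by {U5}):
  P1: blocked at fork node U5 ∈ conditioning set.
{U5} satisfies the backdoor criterion.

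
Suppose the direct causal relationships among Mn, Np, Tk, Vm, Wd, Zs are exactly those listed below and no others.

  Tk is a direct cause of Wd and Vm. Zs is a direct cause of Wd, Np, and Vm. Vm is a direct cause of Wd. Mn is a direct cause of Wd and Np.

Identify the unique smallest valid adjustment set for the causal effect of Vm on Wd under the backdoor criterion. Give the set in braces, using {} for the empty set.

{Tk, Zs}

Variables eligible for adjustment (non-descendants of Vm, excluding Vm and Wd): {Mn, Np, Tk, Zs}.
Backdoor paths from Vm to Wd:
  P1: Vm <- Zs -> Wd
  P2: Vm <- Zs -> Np <- Mn -> Wd
  P3: Vm <- Tk -> Wd
The empty set is not sufficient: P1 (Vm <- Zs -> Wd) has no collider blocking it and no conditioned non-collider, so it is open.
Try {Tk, Zs}:
  P1: blocked at fork node Zs ∈ conditioning set.
  P2: blocked at fork node Zs ∈ conditioning set.
  P3: blocked at fork node Tk ∈ conditioning set.
{Tk, Zs} contains no descendant of Vm and blocks every backdoor path.
Every element of {Tk, Zs} is needed (dropping Tk leaves P3 open; dropping Zs leaves P1 open), so no proper subset is valid.
Among all size-2 subsets of the eligible variables, only {Tk, Zs} blocks every backdoor path, so it is the unique smallest valid adjustment set.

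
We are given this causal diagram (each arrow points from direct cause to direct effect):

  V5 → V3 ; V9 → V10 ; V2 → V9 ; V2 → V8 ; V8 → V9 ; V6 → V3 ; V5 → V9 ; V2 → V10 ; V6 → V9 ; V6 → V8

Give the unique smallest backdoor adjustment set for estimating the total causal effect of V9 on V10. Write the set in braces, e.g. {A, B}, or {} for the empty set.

Variables eligible for adjustment (non-descendants of V9, excluding V9 and V10): {V2, V3, V5, V6, V8}.
Backdoor paths from V9 to V10:
  P1: V9 <- V5 -> V3 <- V6 -> V8 <- V2 -> V10
  P2: V9 <- V2 -> V10
  P3: V9 <- V6 -> V8 <- V2 -> V10
  P4: V9 <- V8 <- V2 -> V10
The empty set is not sufficient: P2 (V9 <- V2 -> V10) has no collider blocking it and no conditioned non-collider, so it is open.
Try {V2}:
  P1: blocked at collider V3 (neither it nor any descendant is in the conditioning set).
  P2: blocked at fork node V2 ∈ conditioning set.
  P3: blocked at collider V8 (neither it nor any descendant is in the conditioning set).
  P4: blocked at fork node V2 ∈ conditioning set.
{V2} contains no descendant of V9 and blocks every backdoor path.
No other singleton works — e.g. {V5} leaves P2 open — so {V2} is the unique smallest valid adjustment set.

{V2}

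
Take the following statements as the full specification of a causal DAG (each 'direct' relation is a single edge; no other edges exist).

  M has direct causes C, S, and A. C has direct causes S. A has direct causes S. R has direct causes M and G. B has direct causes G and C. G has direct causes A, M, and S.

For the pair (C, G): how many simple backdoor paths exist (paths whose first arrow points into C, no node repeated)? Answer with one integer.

7

A backdoor path from C to G is any simple undirected path whose first edge points into C (i.e. leaves C via a parent).
Parents of C: {S}.
Enumerating:
  P1: C <- S -> A -> M -> G
  P2: C <- S -> A -> M -> R <- G
  P3: C <- S -> A -> G
  P4: C <- S -> M <- A -> G
  P5: C <- S -> M -> G
  P6: C <- S -> M -> R <- G
  P7: C <- S -> G
That exhausts the simple backdoor paths. Count: 7.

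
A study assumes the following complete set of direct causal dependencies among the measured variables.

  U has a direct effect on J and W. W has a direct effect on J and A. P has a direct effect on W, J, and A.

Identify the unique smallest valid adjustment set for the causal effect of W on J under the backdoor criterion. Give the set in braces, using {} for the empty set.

{P, U}

Variables eligible for adjustment (non-descendants of W, excluding W and J): {P, U}.
Backdoor paths from W to J:
  P1: W <- P -> J
  P2: W <- U -> J
The empty set is not sufficient: P1 (W <- P -> J) has no collider blocking it and no conditioned non-collider, so it is open.
Try {P, U}:
  P1: blocked at fork node P ∈ conditioning set.
  P2: blocked at fork node U ∈ conditioning set.
{P, U} contains no descendant of W and blocks every backdoor path.
Every element of {P, U} is needed (dropping P leaves P1 open; dropping U leaves P2 open), so no proper subset is valid.
Among all size-2 subsets of the eligible variables, only {P, U} blocks every backdoor path, so it is the unique smallest valid adjustment set.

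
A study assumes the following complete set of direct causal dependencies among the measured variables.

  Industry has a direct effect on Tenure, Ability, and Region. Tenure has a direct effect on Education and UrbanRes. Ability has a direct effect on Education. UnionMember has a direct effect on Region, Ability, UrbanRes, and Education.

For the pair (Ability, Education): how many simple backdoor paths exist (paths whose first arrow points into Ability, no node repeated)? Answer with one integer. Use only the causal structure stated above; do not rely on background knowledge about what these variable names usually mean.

A backdoor path from Ability to Education is any simple undirected path whose first edge points into Ability (i.e. leaves Ability via a parent).
Parents of Ability: {Industry, UnionMember}.
Enumerating:
  P1: Ability <- Industry -> Tenure -> Education
  P2: Ability <- Industry -> Tenure -> UrbanRes <- UnionMember -> Education
  P3: Ability <- Industry -> Region <- UnionMember -> Education
  P4: Ability <- Industry -> Region <- UnionMember -> UrbanRes <- Tenure -> Education
  P5: Ability <- UnionMember -> Education
  P6: Ability <- UnionMember -> UrbanRes <- Tenure -> Education
  P7: Ability <- UnionMember -> Region <- Industry -> Tenure -> Education
That exhausts the simple backdoor paths. Count: 7.

7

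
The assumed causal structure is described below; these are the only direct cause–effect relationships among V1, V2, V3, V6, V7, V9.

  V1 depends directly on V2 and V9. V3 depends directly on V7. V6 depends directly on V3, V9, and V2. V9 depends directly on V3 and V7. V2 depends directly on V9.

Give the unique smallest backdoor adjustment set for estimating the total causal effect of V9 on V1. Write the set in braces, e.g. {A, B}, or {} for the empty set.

Variables eligible for adjustment (non-descendants of V9, excluding V9 and V1): {V3, V7}.
Backdoor paths from V9 to V1:
  P1: V9 <- V7 -> V3 -> V6 <- V2 -> V1
  P2: V9 <- V3 -> V6 <- V2 -> V1
Each backdoor path contains an unconditioned collider, so every path is already blocked with the empty conditioning set:
  P1: blocked at collider V6 (neither it nor any descendant is in the conditioning set).
  P2: blocked at collider V6 (neither it nor any descendant is in the conditioning set).
The empty set is therefore the unique smallest valid set.

{}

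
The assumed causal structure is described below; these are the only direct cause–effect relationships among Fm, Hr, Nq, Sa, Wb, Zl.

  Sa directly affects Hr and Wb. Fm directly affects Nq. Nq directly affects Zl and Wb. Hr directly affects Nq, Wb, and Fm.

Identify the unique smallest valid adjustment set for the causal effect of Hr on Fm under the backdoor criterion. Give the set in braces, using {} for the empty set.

{}

Variables eligible for adjustment (non-descendants of Hr, excluding Hr and Fm): {Sa}.
Backdoor paths from Hr to Fm:
  P1: Hr <- Sa -> Wb <- Nq <- Fm
Each backdoor path contains an unconditioned collider, so every path is already blocked with the empty conditioning set:
  P1: blocked at collider Wb (neither it nor any descendant is in the conditioning set).
The empty set is therefore the unique smallest valid set.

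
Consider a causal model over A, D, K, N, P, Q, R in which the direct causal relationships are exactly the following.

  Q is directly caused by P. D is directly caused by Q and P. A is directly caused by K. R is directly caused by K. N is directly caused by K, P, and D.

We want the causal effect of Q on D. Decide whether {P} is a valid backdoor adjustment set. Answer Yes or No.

Backdoor paths from Q to D (paths whose first edge points into Q):
  P1: Q <- P -> D
  P2: Q <- P -> N <- D
Condition 1 (no descendant of Q in the set): holds — descendants of Q are {D, N}; none are in {P}.
Condition 2 (every backdoor path blocked by {P}):
  P1: blocked at fork node P ∈ conditioning set.
  P2: blocked at fork node P ∈ conditioning set.
{P} satisfies the backdoor criterion.

Yes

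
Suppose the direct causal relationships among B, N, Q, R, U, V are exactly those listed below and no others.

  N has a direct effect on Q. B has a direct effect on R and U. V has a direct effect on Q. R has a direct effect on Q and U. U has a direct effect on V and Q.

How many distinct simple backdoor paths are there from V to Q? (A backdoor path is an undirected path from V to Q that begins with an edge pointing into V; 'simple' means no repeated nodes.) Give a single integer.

A backdoor path from V to Q is any simple undirected path whose first edge points into V (i.e. leaves V via a parent).
Parents of V: {U}.
Enumerating:
  P1: V <- U <- B -> R -> Q
  P2: V <- U <- R -> Q
  P3: V <- U -> Q
That exhausts the simple backdoor paths. Count: 3.

3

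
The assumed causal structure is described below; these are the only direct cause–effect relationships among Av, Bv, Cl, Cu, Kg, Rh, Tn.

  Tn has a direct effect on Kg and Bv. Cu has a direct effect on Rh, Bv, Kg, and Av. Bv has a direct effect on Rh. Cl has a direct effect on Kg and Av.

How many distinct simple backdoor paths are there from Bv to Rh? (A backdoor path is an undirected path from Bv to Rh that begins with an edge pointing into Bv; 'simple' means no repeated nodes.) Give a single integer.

3

A backdoor path from Bv to Rh is any simple undirected path whose first edge points into Bv (i.e. leaves Bv via a parent).
Parents of Bv: {Cu, Tn}.
Enumerating:
  P1: Bv <- Tn -> Kg <- Cu -> Rh
  P2: Bv <- Tn -> Kg <- Cl -> Av <- Cu -> Rh
  P3: Bv <- Cu -> Rh
That exhausts the simple backdoor paths. Count: 3.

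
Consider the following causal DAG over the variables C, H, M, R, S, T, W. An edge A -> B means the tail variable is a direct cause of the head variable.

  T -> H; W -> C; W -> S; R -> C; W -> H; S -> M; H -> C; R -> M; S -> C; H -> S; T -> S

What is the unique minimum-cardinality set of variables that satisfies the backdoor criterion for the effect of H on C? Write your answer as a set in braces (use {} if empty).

{T, W}

Variables eligible for adjustment (non-descendants of H, excluding H and C): {R, T, W}.
Backdoor paths from H to C:
  P1: H <- W -> S -> C
  P2: H <- W -> S -> M <- R -> C
  P3: H <- W -> C
  P4: H <- T -> S <- W -> C
  P5: H <- T -> S -> C
  P6: H <- T -> S -> M <- R -> C
The empty set is not sufficient: P1 (H <- W -> S -> C) has no collider blocking it and no conditioned non-collider, so it is open.
Try {T, W}:
  P1: blocked at fork node W ∈ conditioning set.
  P2: blocked at fork node W ∈ conditioning set.
  P3: blocked at fork node W ∈ conditioning set.
  P4: blocked at fork node T ∈ conditioning set.
  P5: blocked at fork node T ∈ conditioning set.
  P6: blocked at fork node T ∈ conditioning set.
{T, W} contains no descendant of H and blocks every backdoor path.
Every element of {T, W} is needed (dropping T leaves P5 open; dropping W leaves P1 open), so no proper subset is valid.
Among all size-2 subsets of the eligible variables, only {T, W} blocks every backdoor path, so it is the unique smallest valid adjustment set.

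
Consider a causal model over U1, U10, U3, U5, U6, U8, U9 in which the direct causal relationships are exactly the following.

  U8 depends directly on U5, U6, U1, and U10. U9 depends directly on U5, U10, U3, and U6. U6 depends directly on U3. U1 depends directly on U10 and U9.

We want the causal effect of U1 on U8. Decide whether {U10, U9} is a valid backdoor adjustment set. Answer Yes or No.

Backdoor paths from U1 to U8 (paths whose first edge points into U1):
  P1: U1 <- U10 -> U9 <- U5 -> U8
  P2: U1 <- U10 -> U9 <- U3 -> U6 -> U8
  P3: U1 <- U10 -> U9 <- U6 -> U8
  P4: U1 <- U10 -> U8
  P5: U1 <- U9 <- U5 -> U8
  P6: U1 <- U9 <- U10 -> U8
  P7: U1 <- U9 <- U3 -> U6 -> U8
  P8: U1 <- U9 <- U6 -> U8
Condition 1 (no descendant of U1 in the set): holds — descendants of U1 are {U8}; none are in {U10, U9}.
Condition 2 (every backdoor path blocked by {U10, U9}):
  P1: blocked at fork node U10 ∈ conditioning set.
  P2: blocked at fork node U10 ∈ conditioning set.
  P3: blocked at fork node U10 ∈ conditioning set.
  P4: blocked at fork node U10 ∈ conditioning set.
  P5: blocked at chain node U9 ∈ conditioning set.
  P6: blocked at chain node U9 ∈ conditioning set.
  P7: blocked at chain node U9 ∈ conditioning set.
  P8: blocked at chain node U9 ∈ conditioning set.
{U10, U9} satisfies the backdoor criterion.

Yes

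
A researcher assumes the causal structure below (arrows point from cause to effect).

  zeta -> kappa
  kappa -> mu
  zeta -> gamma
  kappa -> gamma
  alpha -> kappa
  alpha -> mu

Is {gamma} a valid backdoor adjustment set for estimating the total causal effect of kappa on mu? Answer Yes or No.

Backdoor paths from kappa to mu (paths whose first edge points into kappa):
  P1: kappa <- alpha -> mu
Condition 1 (no descendant of kappa in the set): FAILS — gamma is a descendant of kappa.
Condition 2 (every backdoor path blocked by {gamma}):
  P1: open — no interior node is in the conditioning set.
{gamma} does not satisfy the backdoor criterion.

No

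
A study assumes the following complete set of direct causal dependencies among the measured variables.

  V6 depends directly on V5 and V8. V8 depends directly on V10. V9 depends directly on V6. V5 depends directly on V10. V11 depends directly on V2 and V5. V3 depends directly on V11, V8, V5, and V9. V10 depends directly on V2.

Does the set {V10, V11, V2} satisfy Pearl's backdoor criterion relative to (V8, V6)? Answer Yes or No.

Backdoor paths from V8 to V6 (paths whose first edge points into V8):
  P1: V8 <- V10 <- V2 -> V11 <- V5 -> V6
  P2: V8 <- V10 <- V2 -> V11 <- V5 -> V3 <- V9 <- V6
  P3: V8 <- V10 <- V2 -> V11 -> V3 <- V5 -> V6
  P4: V8 <- V10 <- V2 -> V11 -> V3 <- V9 <- V6
  P5: V8 <- V10 -> V5 -> V6
  P6: V8 <- V10 -> V5 -> V11 -> V3 <- V9 <- V6
  P7: V8 <- V10 -> V5 -> V3 <- V9 <- V6
Condition 1 (no descendant of V8 in the set): holds — descendants of V8 are {V3, V6, V9}; none are in {V10, V11, V2}.
Condition 2 (every backdoor path blocked by {V10, V11, V2}):
  P1: blocked at chain node V10 ∈ conditioning set.
  P2: blocked at chain node V10 ∈ conditioning set.
  P3: blocked at chain node V10 ∈ conditioning set.
  P4: blocked at chain node V10 ∈ conditioning set.
  P5: blocked at fork node V10 ∈ conditioning set.
  P6: blocked at fork node V10 ∈ conditioning set.
  P7: blocked at fork node V10 ∈ conditioning set.
{V10, V11, V2} satisfies the backdoor criterion.

Yes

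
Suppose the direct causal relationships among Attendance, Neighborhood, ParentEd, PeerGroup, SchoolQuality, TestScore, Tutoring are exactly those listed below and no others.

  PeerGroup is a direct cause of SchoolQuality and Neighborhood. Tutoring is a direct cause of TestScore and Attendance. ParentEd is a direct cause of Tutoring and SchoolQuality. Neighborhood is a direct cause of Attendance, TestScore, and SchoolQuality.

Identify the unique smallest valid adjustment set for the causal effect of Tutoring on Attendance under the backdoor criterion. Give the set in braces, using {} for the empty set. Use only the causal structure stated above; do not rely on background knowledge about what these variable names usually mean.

Variables eligible for adjustment (non-descendants of Tutoring, excluding Tutoring and Attendance): {Neighborhood, ParentEd, PeerGroup, SchoolQuality}.
Backdoor paths from Tutoring to Attendance:
  P1: Tutoring <- ParentEd -> SchoolQuality <- PeerGroup -> Neighborhood -> Attendance
  P2: Tutoring <- ParentEd -> SchoolQuality <- Neighborhood -> Attendance
Each backdoor path contains an unconditioned collider, so every path is already blocked with the empty conditioning set:
  P1: blocked at collider SchoolQuality (neither it nor any descendant is in the conditioning set).
  P2: blocked at collider SchoolQuality (neither it nor any descendant is in the conditioning set).
The empty set is therefore the unique smallest valid set.

{}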